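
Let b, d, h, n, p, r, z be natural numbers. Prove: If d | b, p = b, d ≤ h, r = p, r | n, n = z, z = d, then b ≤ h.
Because r = p and p = b, r = b. From n = z and z = d, n = d. r | n, so r | d. Since r = b, b | d. Since d | b, d = b. d ≤ h, so b ≤ h.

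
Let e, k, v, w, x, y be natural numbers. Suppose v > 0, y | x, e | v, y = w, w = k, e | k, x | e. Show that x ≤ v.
y = w and w = k, so y = k. y | x, so k | x. Since e | k, e | x. x | e, so e = x. e | v and v > 0, therefore e ≤ v. e = x, so x ≤ v.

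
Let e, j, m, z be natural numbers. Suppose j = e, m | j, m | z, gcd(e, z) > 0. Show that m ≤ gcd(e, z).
Because j = e and m | j, m | e. Since m | z, m | gcd(e, z). Since gcd(e, z) > 0, m ≤ gcd(e, z).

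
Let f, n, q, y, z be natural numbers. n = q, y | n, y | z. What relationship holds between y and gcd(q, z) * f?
y | gcd(q, z) * f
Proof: Because n = q and y | n, y | q. Since y | z, y | gcd(q, z). Then y | gcd(q, z) * f.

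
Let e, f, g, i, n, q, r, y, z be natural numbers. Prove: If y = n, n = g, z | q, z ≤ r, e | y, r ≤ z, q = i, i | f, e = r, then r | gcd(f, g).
Since z ≤ r and r ≤ z, z = r. q = i and z | q, hence z | i. Since z = r, r | i. i | f, so r | f. From e = r and e | y, r | y. Since y = n, r | n. n = g, so r | g. Since r | f, r | gcd(f, g).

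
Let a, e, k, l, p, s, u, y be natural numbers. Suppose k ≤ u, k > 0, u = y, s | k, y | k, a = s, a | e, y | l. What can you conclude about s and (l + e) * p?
s | (l + e) * p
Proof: u = y and k ≤ u, therefore k ≤ y. y | k and k > 0, thus y ≤ k. Because k ≤ y, k = y. s | k, so s | y. From y | l, s | l. a = s and a | e, therefore s | e. Since s | l, s | l + e. Then s | (l + e) * p.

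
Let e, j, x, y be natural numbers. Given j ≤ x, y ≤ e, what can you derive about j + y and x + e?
j + y ≤ x + e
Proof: Because j ≤ x and y ≤ e, by adding inequalities, j + y ≤ x + e.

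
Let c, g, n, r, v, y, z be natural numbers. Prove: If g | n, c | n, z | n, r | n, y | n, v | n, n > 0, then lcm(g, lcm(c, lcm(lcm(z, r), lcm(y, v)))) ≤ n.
z | n and r | n, so lcm(z, r) | n. y | n and v | n, thus lcm(y, v) | n. lcm(z, r) | n, so lcm(lcm(z, r), lcm(y, v)) | n. Since c | n, lcm(c, lcm(lcm(z, r), lcm(y, v))) | n. g | n, so lcm(g, lcm(c, lcm(lcm(z, r), lcm(y, v)))) | n. n > 0, so lcm(g, lcm(c, lcm(lcm(z, r), lcm(y, v)))) ≤ n.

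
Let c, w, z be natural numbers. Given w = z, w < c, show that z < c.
From w = z and w < c, by substitution, z < c.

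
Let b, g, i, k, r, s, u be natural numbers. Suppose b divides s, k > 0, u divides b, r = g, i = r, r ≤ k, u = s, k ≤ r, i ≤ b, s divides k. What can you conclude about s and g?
s = g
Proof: k ≤ r and r ≤ k, thus k = r. Since s divides k and k > 0, s ≤ k. Since k = r, s ≤ r. From u = s and u divides b, s divides b. b divides s, so b = s. i ≤ b, so i ≤ s. Since i = r, r ≤ s. Because s ≤ r, s = r. Since r = g, s = g.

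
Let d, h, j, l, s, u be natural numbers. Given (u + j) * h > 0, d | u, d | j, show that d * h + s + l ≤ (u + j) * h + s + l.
From d | u and d | j, d | u + j. Then d * h | (u + j) * h. (u + j) * h > 0, so d * h ≤ (u + j) * h. Then d * h + s ≤ (u + j) * h + s. Then d * h + s + l ≤ (u + j) * h + s + l.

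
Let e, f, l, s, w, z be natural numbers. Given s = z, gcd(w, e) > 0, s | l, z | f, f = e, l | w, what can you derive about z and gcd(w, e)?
z ≤ gcd(w, e)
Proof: Because s | l and l | w, s | w. Because s = z, z | w. Since f = e and z | f, z | e. Since z | w, z | gcd(w, e). Since gcd(w, e) > 0, z ≤ gcd(w, e).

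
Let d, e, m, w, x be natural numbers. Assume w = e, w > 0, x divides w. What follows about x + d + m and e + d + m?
x + d + m ≤ e + d + m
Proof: Because x divides w and w > 0, x ≤ w. Since w = e, x ≤ e. Then x + d ≤ e + d. Then x + d + m ≤ e + d + m.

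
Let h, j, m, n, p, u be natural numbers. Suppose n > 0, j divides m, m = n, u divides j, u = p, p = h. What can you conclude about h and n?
h ≤ n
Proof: u = p and p = h, so u = h. m = n and j divides m, hence j divides n. Since u divides j, u divides n. Since u = h, h divides n. n > 0, so h ≤ n.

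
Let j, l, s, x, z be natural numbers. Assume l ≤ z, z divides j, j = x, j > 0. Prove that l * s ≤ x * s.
From z divides j and j > 0, z ≤ j. Since l ≤ z, l ≤ j. Because j = x, l ≤ x. By multiplying by a non-negative, l * s ≤ x * s.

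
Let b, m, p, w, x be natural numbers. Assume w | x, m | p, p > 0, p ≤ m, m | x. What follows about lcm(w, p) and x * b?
lcm(w, p) | x * b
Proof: m | p and p > 0, thus m ≤ p. p ≤ m, so m = p. m | x, so p | x. w | x, so lcm(w, p) | x. Then lcm(w, p) | x * b.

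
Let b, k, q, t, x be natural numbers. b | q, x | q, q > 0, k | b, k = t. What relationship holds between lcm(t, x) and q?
lcm(t, x) ≤ q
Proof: k | b and b | q, so k | q. Since k = t, t | q. From x | q, lcm(t, x) | q. q > 0, so lcm(t, x) ≤ q.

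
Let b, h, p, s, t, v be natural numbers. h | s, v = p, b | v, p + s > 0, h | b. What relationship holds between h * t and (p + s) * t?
h * t ≤ (p + s) * t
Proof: h | b and b | v, so h | v. Since v = p, h | p. Since h | s, h | p + s. Since p + s > 0, h ≤ p + s. Then h * t ≤ (p + s) * t.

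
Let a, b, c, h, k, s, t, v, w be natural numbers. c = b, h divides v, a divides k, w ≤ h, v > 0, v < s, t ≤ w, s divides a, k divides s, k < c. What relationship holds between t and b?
t < b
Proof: t ≤ w and w ≤ h, hence t ≤ h. h divides v and v > 0, hence h ≤ v. Since v < s, h < s. Since s divides a and a divides k, s divides k. Since k divides s, k = s. From c = b and k < c, k < b. k = s, so s < b. h < s, so h < b. t ≤ h, so t < b.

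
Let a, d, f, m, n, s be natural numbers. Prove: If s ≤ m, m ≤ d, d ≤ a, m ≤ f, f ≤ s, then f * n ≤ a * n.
Since f ≤ s and s ≤ m, f ≤ m. Since m ≤ f, m = f. m ≤ d and d ≤ a, thus m ≤ a. Because m = f, f ≤ a. By multiplying by a non-negative, f * n ≤ a * n.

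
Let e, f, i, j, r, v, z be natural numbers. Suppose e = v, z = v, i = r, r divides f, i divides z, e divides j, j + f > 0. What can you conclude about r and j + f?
r ≤ j + f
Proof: Since i = r and i divides z, r divides z. z = v, so r divides v. e = v and e divides j, thus v divides j. r divides v, so r divides j. Since r divides f, r divides j + f. j + f > 0, so r ≤ j + f.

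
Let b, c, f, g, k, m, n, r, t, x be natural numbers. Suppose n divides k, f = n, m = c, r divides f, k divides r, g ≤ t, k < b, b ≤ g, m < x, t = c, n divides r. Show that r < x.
f = n and r divides f, thus r divides n. n divides r, so n = r. From n divides k, r divides k. From k divides r, k = r. Because k < b, r < b. b ≤ g, so r < g. t = c and g ≤ t, hence g ≤ c. m = c and m < x, so c < x. g ≤ c, so g < x. Since r < g, r < x.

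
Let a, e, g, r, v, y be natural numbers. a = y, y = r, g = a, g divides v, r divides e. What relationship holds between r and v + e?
r divides v + e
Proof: a = y and y = r, therefore a = r. Because g = a and g divides v, a divides v. a = r, so r divides v. r divides e, so r divides v + e.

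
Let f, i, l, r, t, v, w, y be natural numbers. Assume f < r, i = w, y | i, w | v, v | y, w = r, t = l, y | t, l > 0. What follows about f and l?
f < l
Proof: From i = w and y | i, y | w. Since w | v and v | y, w | y. y | w, so y = w. Since w = r, y = r. t = l and y | t, therefore y | l. y = r, so r | l. l > 0, so r ≤ l. f < r, so f < l.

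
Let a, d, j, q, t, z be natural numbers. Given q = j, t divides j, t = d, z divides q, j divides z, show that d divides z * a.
Since q = j and z divides q, z divides j. Since j divides z, j = z. From t divides j, t divides z. Because t = d, d divides z. Then d divides z * a.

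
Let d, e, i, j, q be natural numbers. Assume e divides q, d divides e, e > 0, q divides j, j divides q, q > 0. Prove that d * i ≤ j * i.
q divides j and j divides q, therefore q = j. From d divides e and e > 0, d ≤ e. Because e divides q and q > 0, e ≤ q. d ≤ e, so d ≤ q. Since q = j, d ≤ j. By multiplying by a non-negative, d * i ≤ j * i.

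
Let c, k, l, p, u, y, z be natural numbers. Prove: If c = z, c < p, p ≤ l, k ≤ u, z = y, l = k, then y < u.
c = z and z = y, therefore c = y. From c < p and p ≤ l, c < l. Since l = k, c < k. Since k ≤ u, c < u. Since c = y, y < u.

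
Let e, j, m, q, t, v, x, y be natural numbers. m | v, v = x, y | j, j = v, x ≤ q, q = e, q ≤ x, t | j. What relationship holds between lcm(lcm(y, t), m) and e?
lcm(lcm(y, t), m) | e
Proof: Because x ≤ q and q ≤ x, x = q. Since v = x, v = q. q = e, so v = e. y | j and t | j, hence lcm(y, t) | j. From j = v, lcm(y, t) | v. Since m | v, lcm(lcm(y, t), m) | v. Since v = e, lcm(lcm(y, t), m) | e.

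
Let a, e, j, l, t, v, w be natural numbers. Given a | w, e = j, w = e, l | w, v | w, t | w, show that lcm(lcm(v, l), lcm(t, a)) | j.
w = e and e = j, thus w = j. Because v | w and l | w, lcm(v, l) | w. t | w and a | w, hence lcm(t, a) | w. From lcm(v, l) | w, lcm(lcm(v, l), lcm(t, a)) | w. Since w = j, lcm(lcm(v, l), lcm(t, a)) | j.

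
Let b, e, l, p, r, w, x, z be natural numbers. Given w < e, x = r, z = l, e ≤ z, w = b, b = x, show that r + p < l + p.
w = b and b = x, so w = x. From w < e and e ≤ z, w < z. z = l, so w < l. w = x, so x < l. Since x = r, r < l. Then r + p < l + p.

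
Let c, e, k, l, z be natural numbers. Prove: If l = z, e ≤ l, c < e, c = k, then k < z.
c = k and c < e, therefore k < e. Because l = z and e ≤ l, e ≤ z. k < e, so k < z.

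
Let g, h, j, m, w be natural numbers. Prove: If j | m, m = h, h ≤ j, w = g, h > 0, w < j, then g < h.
m = h and j | m, hence j | h. h > 0, so j ≤ h. h ≤ j, so j = h. w = g and w < j, hence g < j. Since j = h, g < h.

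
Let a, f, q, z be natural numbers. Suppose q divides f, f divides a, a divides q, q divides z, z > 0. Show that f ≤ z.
f divides a and a divides q, so f divides q. Since q divides f, q = f. Since q divides z, f divides z. Because z > 0, f ≤ z.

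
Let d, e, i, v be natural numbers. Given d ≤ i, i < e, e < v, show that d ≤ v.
d ≤ i and i < e, therefore d < e. e < v, so d < v. Then d ≤ v.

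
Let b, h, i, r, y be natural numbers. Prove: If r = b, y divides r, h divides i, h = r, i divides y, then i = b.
i divides y and y divides r, thus i divides r. h = r and h divides i, therefore r divides i. Since i divides r, i = r. Because r = b, i = b.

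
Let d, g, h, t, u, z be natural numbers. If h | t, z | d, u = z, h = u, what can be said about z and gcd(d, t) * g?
z | gcd(d, t) * g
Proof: Since h = u and u = z, h = z. Since h | t, z | t. Since z | d, z | gcd(d, t). Then z | gcd(d, t) * g.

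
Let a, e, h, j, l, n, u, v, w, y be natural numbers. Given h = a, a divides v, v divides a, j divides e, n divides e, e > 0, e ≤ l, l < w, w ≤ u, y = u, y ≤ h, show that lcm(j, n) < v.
Because a divides v and v divides a, a = v. h = a, so h = v. Because j divides e and n divides e, lcm(j, n) divides e. Since e > 0, lcm(j, n) ≤ e. e ≤ l and l < w, thus e < w. w ≤ u, so e < u. Because y = u and y ≤ h, u ≤ h. e < u, so e < h. lcm(j, n) ≤ e, so lcm(j, n) < h. From h = v, lcm(j, n) < v.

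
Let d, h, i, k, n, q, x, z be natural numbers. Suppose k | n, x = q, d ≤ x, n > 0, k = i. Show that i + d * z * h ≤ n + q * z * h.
k | n and n > 0, so k ≤ n. k = i, so i ≤ n. x = q and d ≤ x, so d ≤ q. Then d * z ≤ q * z. Then d * z * h ≤ q * z * h. Since i ≤ n, i + d * z * h ≤ n + q * z * h.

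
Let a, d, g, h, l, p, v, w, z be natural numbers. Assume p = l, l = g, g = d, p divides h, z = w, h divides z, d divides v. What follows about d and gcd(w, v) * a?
d divides gcd(w, v) * a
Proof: From p = l and l = g, p = g. Since g = d, p = d. z = w and h divides z, thus h divides w. p divides h, so p divides w. p = d, so d divides w. Since d divides v, d divides gcd(w, v). Then d divides gcd(w, v) * a.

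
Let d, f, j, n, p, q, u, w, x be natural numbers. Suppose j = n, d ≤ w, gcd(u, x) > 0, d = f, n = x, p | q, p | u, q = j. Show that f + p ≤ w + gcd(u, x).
From d = f and d ≤ w, f ≤ w. Since j = n and n = x, j = x. Since q = j and p | q, p | j. Since j = x, p | x. p | u, so p | gcd(u, x). gcd(u, x) > 0, so p ≤ gcd(u, x). Since f ≤ w, f + p ≤ w + gcd(u, x).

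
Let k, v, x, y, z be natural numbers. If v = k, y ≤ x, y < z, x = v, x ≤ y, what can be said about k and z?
k < z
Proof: From y ≤ x and x ≤ y, y = x. x = v, so y = v. v = k, so y = k. Since y < z, k < z.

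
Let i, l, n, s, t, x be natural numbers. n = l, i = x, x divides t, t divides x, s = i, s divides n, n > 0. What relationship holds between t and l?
t ≤ l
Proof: x divides t and t divides x, so x = t. i = x, so i = t. From s = i and s divides n, i divides n. Because i = t, t divides n. Since n > 0, t ≤ n. Since n = l, t ≤ l.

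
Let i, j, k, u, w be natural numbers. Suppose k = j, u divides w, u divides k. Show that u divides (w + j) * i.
k = j and u divides k, thus u divides j. u divides w, so u divides w + j. Then u divides (w + j) * i.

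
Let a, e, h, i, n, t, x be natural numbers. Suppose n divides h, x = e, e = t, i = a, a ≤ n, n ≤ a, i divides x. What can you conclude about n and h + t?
n divides h + t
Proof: x = e and e = t, hence x = t. From a ≤ n and n ≤ a, a = n. i = a, so i = n. Since i divides x, n divides x. x = t, so n divides t. Since n divides h, n divides h + t.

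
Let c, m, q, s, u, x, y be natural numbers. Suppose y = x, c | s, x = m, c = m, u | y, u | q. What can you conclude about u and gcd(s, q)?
u | gcd(s, q)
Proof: Because y = x and x = m, y = m. Because u | y, u | m. c = m and c | s, hence m | s. Since u | m, u | s. u | q, so u | gcd(s, q).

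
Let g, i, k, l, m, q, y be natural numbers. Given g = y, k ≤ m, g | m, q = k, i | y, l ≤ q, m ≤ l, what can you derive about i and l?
i | l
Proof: q = k and l ≤ q, so l ≤ k. Since k ≤ m, l ≤ m. m ≤ l, so m = l. Since g = y and g | m, y | m. i | y, so i | m. m = l, so i | l.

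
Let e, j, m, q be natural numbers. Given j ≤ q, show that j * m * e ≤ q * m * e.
j ≤ q, thus j * m ≤ q * m. Then j * m * e ≤ q * m * e.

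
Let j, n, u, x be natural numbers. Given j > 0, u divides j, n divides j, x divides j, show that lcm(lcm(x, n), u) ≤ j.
Because x divides j and n divides j, lcm(x, n) divides j. u divides j, so lcm(lcm(x, n), u) divides j. j > 0, so lcm(lcm(x, n), u) ≤ j.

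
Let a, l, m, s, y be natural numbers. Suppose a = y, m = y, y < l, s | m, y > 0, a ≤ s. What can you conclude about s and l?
s < l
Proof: Because a = y and a ≤ s, y ≤ s. From m = y and s | m, s | y. Since y > 0, s ≤ y. y ≤ s, so y = s. y < l, so s < l.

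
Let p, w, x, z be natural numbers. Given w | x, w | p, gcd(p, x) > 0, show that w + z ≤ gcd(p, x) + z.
Since w | p and w | x, w | gcd(p, x). gcd(p, x) > 0, so w ≤ gcd(p, x). Then w + z ≤ gcd(p, x) + z.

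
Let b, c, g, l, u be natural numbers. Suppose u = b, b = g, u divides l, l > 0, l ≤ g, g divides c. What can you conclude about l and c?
l divides c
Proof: u = b and b = g, hence u = g. Since u divides l, g divides l. Since l > 0, g ≤ l. Since l ≤ g, g = l. Since g divides c, l divides c.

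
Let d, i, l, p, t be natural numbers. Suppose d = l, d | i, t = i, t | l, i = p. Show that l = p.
d = l and d | i, hence l | i. t = i and t | l, thus i | l. Since l | i, l = i. i = p, so l = p.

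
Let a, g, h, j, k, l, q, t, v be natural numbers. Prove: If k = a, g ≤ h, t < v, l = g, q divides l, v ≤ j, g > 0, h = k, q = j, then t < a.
Since t < v and v ≤ j, t < j. From h = k and k = a, h = a. l = g and q divides l, thus q divides g. Because q = j, j divides g. g > 0, so j ≤ g. g ≤ h, so j ≤ h. h = a, so j ≤ a. Since t < j, t < a.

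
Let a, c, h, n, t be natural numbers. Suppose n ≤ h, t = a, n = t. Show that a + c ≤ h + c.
n = t and t = a, so n = a. n ≤ h, so a ≤ h. Then a + c ≤ h + c.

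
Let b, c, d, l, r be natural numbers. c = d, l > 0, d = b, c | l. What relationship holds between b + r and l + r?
b + r ≤ l + r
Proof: c = d and c | l, therefore d | l. Since d = b, b | l. Since l > 0, b ≤ l. Then b + r ≤ l + r.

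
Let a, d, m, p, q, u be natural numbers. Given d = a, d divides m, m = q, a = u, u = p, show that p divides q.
Since d = a and a = u, d = u. Since u = p, d = p. From m = q and d divides m, d divides q. Since d = p, p divides q.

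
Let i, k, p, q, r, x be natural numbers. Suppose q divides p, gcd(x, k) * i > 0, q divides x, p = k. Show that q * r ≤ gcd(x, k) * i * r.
p = k and q divides p, hence q divides k. Since q divides x, q divides gcd(x, k). Then q divides gcd(x, k) * i. Since gcd(x, k) * i > 0, q ≤ gcd(x, k) * i. By multiplying by a non-negative, q * r ≤ gcd(x, k) * i * r.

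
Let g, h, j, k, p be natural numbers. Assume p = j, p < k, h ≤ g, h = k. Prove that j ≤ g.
Because p = j and p < k, j < k. From h = k and h ≤ g, k ≤ g. Since j < k, j < g. Then j ≤ g.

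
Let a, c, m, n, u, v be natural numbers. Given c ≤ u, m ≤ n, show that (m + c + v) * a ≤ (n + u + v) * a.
Because m ≤ n and c ≤ u, m + c ≤ n + u. Then m + c + v ≤ n + u + v. Then (m + c + v) * a ≤ (n + u + v) * a.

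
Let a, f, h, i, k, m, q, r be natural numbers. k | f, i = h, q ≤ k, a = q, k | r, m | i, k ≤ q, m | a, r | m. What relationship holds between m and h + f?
m | h + f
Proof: i = h and m | i, so m | h. From k | r and r | m, k | m. q ≤ k and k ≤ q, so q = k. a = q and m | a, hence m | q. q = k, so m | k. k | m, so k = m. k | f, so m | f. Since m | h, m | h + f.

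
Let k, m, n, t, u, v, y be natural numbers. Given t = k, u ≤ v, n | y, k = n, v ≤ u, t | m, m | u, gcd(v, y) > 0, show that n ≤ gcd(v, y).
Because t = k and t | m, k | m. k = n, so n | m. From u ≤ v and v ≤ u, u = v. m | u, so m | v. n | m, so n | v. n | y, so n | gcd(v, y). From gcd(v, y) > 0, n ≤ gcd(v, y).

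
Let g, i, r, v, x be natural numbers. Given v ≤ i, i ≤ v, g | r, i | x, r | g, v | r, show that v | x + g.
i ≤ v and v ≤ i, thus i = v. i | x, so v | x. r | g and g | r, hence r = g. Since v | r, v | g. Because v | x, v | x + g.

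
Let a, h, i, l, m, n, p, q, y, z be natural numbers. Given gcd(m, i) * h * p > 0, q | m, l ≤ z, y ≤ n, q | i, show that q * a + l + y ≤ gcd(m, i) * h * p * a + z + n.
q | m and q | i, hence q | gcd(m, i). Then q | gcd(m, i) * h. Then q | gcd(m, i) * h * p. gcd(m, i) * h * p > 0, so q ≤ gcd(m, i) * h * p. Then q * a ≤ gcd(m, i) * h * p * a. From l ≤ z and y ≤ n, l + y ≤ z + n. Since q * a ≤ gcd(m, i) * h * p * a, q * a + l + y ≤ gcd(m, i) * h * p * a + z + n.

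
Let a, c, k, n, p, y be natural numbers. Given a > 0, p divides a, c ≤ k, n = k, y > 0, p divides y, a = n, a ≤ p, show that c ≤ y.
From a = n and n = k, a = k. p divides a and a > 0, thus p ≤ a. From a ≤ p, p = a. Since p divides y, a divides y. a = k, so k divides y. y > 0, so k ≤ y. c ≤ k, so c ≤ y.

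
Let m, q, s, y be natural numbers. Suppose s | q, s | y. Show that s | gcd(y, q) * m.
Since s | y and s | q, s | gcd(y, q). Then s | gcd(y, q) * m.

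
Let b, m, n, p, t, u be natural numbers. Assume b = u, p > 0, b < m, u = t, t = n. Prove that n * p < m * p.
u = t and t = n, therefore u = n. Since b = u and b < m, u < m. Since u = n, n < m. Combining with p > 0, by multiplying by a positive, n * p < m * p.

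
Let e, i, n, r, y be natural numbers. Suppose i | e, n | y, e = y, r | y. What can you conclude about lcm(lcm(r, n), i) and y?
lcm(lcm(r, n), i) | y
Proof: Since r | y and n | y, lcm(r, n) | y. e = y and i | e, so i | y. Since lcm(r, n) | y, lcm(lcm(r, n), i) | y.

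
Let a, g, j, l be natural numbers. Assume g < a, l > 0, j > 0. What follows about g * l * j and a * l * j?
g * l * j < a * l * j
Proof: From g < a and l > 0, by multiplying by a positive, g * l < a * l. Combining with j > 0, by multiplying by a positive, g * l * j < a * l * j.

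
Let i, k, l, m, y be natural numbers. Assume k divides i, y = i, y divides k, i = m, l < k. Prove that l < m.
From y = i and y divides k, i divides k. Because k divides i, k = i. Because i = m, k = m. l < k, so l < m.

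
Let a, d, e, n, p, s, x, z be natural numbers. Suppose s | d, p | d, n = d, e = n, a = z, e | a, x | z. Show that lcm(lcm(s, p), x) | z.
From s | d and p | d, lcm(s, p) | d. From a = z and e | a, e | z. Since e = n, n | z. Since n = d, d | z. lcm(s, p) | d, so lcm(s, p) | z. From x | z, lcm(lcm(s, p), x) | z.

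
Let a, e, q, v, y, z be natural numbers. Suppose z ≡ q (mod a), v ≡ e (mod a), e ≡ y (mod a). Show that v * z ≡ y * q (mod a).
v ≡ e (mod a) and e ≡ y (mod a), thus v ≡ y (mod a). Since z ≡ q (mod a), by multiplying congruences, v * z ≡ y * q (mod a).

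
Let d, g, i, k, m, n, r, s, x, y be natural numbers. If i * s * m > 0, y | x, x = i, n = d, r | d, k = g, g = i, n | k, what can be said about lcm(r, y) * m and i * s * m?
lcm(r, y) * m ≤ i * s * m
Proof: Because k = g and g = i, k = i. n | k, so n | i. n = d, so d | i. r | d, so r | i. x = i and y | x, hence y | i. Since r | i, lcm(r, y) | i. Then lcm(r, y) | i * s. Then lcm(r, y) * m | i * s * m. Since i * s * m > 0, lcm(r, y) * m ≤ i * s * m.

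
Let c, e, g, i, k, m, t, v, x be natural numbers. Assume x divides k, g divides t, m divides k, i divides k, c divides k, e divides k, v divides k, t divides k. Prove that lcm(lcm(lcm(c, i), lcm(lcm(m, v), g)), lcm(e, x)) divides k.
c divides k and i divides k, hence lcm(c, i) divides k. From m divides k and v divides k, lcm(m, v) divides k. g divides t and t divides k, therefore g divides k. Since lcm(m, v) divides k, lcm(lcm(m, v), g) divides k. lcm(c, i) divides k, so lcm(lcm(c, i), lcm(lcm(m, v), g)) divides k. From e divides k and x divides k, lcm(e, x) divides k. lcm(lcm(c, i), lcm(lcm(m, v), g)) divides k, so lcm(lcm(lcm(c, i), lcm(lcm(m, v), g)), lcm(e, x)) divides k.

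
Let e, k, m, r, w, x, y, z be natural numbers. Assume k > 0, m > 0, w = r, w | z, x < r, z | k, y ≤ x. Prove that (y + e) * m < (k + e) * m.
y ≤ x and x < r, hence y < r. w | z and z | k, therefore w | k. Since w = r, r | k. k > 0, so r ≤ k. Since y < r, y < k. Then y + e < k + e. m > 0, so (y + e) * m < (k + e) * m.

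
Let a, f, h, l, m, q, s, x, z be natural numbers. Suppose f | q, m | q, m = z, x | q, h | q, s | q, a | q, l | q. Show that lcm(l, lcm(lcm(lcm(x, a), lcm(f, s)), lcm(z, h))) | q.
x | q and a | q, hence lcm(x, a) | q. f | q and s | q, thus lcm(f, s) | q. Since lcm(x, a) | q, lcm(lcm(x, a), lcm(f, s)) | q. m = z and m | q, therefore z | q. h | q, so lcm(z, h) | q. lcm(lcm(x, a), lcm(f, s)) | q, so lcm(lcm(lcm(x, a), lcm(f, s)), lcm(z, h)) | q. Since l | q, lcm(l, lcm(lcm(lcm(x, a), lcm(f, s)), lcm(z, h))) | q.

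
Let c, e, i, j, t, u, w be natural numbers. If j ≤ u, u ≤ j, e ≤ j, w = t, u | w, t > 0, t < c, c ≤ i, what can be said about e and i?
e < i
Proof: From j ≤ u and u ≤ j, j = u. Since e ≤ j, e ≤ u. Since w = t and u | w, u | t. Since t > 0, u ≤ t. Since e ≤ u, e ≤ t. t < c and c ≤ i, so t < i. e ≤ t, so e < i.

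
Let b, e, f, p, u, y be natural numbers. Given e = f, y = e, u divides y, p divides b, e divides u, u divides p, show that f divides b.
y = e and u divides y, thus u divides e. e divides u, so u = e. Since e = f, u = f. From u divides p and p divides b, u divides b. Since u = f, f divides b.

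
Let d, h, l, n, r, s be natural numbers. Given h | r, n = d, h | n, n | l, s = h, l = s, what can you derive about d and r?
d | r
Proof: l = s and s = h, therefore l = h. n | l, so n | h. Since h | n, h = n. n = d, so h = d. Because h | r, d | r.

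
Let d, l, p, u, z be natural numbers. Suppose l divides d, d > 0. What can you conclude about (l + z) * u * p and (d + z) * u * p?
(l + z) * u * p ≤ (d + z) * u * p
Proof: l divides d and d > 0, thus l ≤ d. Then l + z ≤ d + z. By multiplying by a non-negative, (l + z) * u ≤ (d + z) * u. By multiplying by a non-negative, (l + z) * u * p ≤ (d + z) * u * p.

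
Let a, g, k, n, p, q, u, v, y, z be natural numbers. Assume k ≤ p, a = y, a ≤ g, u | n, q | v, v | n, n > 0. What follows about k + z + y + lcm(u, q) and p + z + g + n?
k + z + y + lcm(u, q) ≤ p + z + g + n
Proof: k ≤ p, so k + z ≤ p + z. Since a = y and a ≤ g, y ≤ g. k + z ≤ p + z, so k + z + y ≤ p + z + g. q | v and v | n, therefore q | n. Since u | n, lcm(u, q) | n. Since n > 0, lcm(u, q) ≤ n. Since k + z + y ≤ p + z + g, k + z + y + lcm(u, q) ≤ p + z + g + n.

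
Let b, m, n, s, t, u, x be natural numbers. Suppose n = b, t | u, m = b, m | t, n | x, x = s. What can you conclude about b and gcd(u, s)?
b | gcd(u, s)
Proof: m = b and m | t, therefore b | t. Since t | u, b | u. Because n = b and n | x, b | x. x = s, so b | s. b | u, so b | gcd(u, s).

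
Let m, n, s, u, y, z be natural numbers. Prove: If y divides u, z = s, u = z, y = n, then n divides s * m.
u = z and z = s, thus u = s. y divides u, so y divides s. Since y = n, n divides s. Then n divides s * m.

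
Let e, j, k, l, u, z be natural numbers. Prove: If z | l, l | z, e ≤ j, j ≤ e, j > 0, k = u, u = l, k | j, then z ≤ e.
From l | z and z | l, l = z. Since j ≤ e and e ≤ j, j = e. k = u and u = l, so k = l. Because k | j, l | j. Because j > 0, l ≤ j. j = e, so l ≤ e. Since l = z, z ≤ e.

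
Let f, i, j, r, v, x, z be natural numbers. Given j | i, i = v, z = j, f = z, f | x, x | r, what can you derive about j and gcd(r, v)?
j | gcd(r, v)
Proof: From f = z and z = j, f = j. From f | x and x | r, f | r. f = j, so j | r. Because i = v and j | i, j | v. Since j | r, j | gcd(r, v).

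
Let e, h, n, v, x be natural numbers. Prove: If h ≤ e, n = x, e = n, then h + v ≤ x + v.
Because e = n and n = x, e = x. Since h ≤ e, h ≤ x. Then h + v ≤ x + v.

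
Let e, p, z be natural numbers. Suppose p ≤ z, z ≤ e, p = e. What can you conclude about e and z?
e = z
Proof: p = e and p ≤ z, so e ≤ z. Since z ≤ e, z = e. Then e = z.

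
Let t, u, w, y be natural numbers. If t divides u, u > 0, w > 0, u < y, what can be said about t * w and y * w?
t * w < y * w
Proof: t divides u and u > 0, so t ≤ u. Since u < y, t < y. From w > 0, by multiplying by a positive, t * w < y * w.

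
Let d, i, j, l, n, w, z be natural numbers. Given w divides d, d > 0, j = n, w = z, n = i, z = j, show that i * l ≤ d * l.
From j = n and n = i, j = i. From w = z and z = j, w = j. Because w divides d, j divides d. Because d > 0, j ≤ d. Since j = i, i ≤ d. By multiplying by a non-negative, i * l ≤ d * l.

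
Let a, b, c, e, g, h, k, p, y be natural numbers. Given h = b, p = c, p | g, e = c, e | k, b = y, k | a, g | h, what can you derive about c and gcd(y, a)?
c | gcd(y, a)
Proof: Because p = c and p | g, c | g. g | h, so c | h. Since h = b, c | b. b = y, so c | y. Since e | k and k | a, e | a. Since e = c, c | a. c | y, so c | gcd(y, a).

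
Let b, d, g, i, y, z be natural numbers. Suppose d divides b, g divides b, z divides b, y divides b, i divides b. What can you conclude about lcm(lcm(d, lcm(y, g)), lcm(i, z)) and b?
lcm(lcm(d, lcm(y, g)), lcm(i, z)) divides b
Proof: Since y divides b and g divides b, lcm(y, g) divides b. Since d divides b, lcm(d, lcm(y, g)) divides b. Since i divides b and z divides b, lcm(i, z) divides b. Because lcm(d, lcm(y, g)) divides b, lcm(lcm(d, lcm(y, g)), lcm(i, z)) divides b.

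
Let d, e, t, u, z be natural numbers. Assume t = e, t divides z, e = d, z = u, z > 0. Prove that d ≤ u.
Because t = e and t divides z, e divides z. z > 0, so e ≤ z. Since z = u, e ≤ u. From e = d, d ≤ u.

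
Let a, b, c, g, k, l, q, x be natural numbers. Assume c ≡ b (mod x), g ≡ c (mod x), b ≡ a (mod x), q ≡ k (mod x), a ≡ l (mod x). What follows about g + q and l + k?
g + q ≡ l + k (mod x)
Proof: g ≡ c (mod x) and c ≡ b (mod x), hence g ≡ b (mod x). From b ≡ a (mod x), g ≡ a (mod x). a ≡ l (mod x), so g ≡ l (mod x). q ≡ k (mod x), so g + q ≡ l + k (mod x).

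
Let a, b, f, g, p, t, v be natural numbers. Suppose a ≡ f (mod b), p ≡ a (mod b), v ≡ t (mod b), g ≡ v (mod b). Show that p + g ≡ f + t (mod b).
Since p ≡ a (mod b) and a ≡ f (mod b), p ≡ f (mod b). g ≡ v (mod b) and v ≡ t (mod b), therefore g ≡ t (mod b). Since p ≡ f (mod b), p + g ≡ f + t (mod b).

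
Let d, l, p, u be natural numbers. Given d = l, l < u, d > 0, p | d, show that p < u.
p | d and d > 0, so p ≤ d. Since d = l, p ≤ l. Since l < u, p < u.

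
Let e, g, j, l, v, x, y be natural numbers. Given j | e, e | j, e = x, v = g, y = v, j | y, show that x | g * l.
From j | e and e | j, j = e. Since e = x, j = x. From y = v and j | y, j | v. From v = g, j | g. Since j = x, x | g. Then x | g * l.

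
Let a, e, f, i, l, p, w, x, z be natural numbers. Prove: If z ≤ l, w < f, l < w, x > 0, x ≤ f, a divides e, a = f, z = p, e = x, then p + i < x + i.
z ≤ l and l < w, hence z < w. e = x and a divides e, thus a divides x. a = f, so f divides x. From x > 0, f ≤ x. Since x ≤ f, f = x. w < f, so w < x. Since z < w, z < x. z = p, so p < x. Then p + i < x + i.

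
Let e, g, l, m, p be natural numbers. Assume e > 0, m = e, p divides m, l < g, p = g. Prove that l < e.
m = e and p divides m, therefore p divides e. p = g, so g divides e. e > 0, so g ≤ e. Since l < g, l < e.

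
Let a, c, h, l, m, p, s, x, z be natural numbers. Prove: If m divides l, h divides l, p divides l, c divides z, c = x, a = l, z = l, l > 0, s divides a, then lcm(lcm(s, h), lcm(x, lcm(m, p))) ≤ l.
a = l and s divides a, thus s divides l. Since h divides l, lcm(s, h) divides l. z = l and c divides z, so c divides l. Since c = x, x divides l. From m divides l and p divides l, lcm(m, p) divides l. Since x divides l, lcm(x, lcm(m, p)) divides l. lcm(s, h) divides l, so lcm(lcm(s, h), lcm(x, lcm(m, p))) divides l. Since l > 0, lcm(lcm(s, h), lcm(x, lcm(m, p))) ≤ l.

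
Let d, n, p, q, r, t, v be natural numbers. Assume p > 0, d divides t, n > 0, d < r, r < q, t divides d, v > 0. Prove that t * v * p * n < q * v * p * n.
Since d divides t and t divides d, d = t. d < r and r < q, thus d < q. d = t, so t < q. Combining with v > 0, by multiplying by a positive, t * v < q * v. Combining with p > 0, by multiplying by a positive, t * v * p < q * v * p. From n > 0, by multiplying by a positive, t * v * p * n < q * v * p * n.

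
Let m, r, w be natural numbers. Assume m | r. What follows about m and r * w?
m | r * w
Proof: m | r. By divisibility extends to multiples, m | r * w.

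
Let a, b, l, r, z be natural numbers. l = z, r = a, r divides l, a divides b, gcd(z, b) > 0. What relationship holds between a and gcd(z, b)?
a ≤ gcd(z, b)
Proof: r = a and r divides l, thus a divides l. Since l = z, a divides z. Since a divides b, a divides gcd(z, b). Since gcd(z, b) > 0, a ≤ gcd(z, b).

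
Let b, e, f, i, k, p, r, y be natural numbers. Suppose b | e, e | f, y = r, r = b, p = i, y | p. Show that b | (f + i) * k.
Because b | e and e | f, b | f. y = r and r = b, thus y = b. From p = i and y | p, y | i. y = b, so b | i. Since b | f, b | f + i. Then b | (f + i) * k.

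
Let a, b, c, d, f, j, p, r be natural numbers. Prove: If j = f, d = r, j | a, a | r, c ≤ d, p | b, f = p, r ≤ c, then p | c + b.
Because d = r and c ≤ d, c ≤ r. Since r ≤ c, r = c. j | a and a | r, hence j | r. Since j = f, f | r. f = p, so p | r. Since r = c, p | c. p | b, so p | c + b.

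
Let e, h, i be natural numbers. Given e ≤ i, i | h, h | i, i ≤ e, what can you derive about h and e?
h = e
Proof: From h | i and i | h, h = i. Since i ≤ e and e ≤ i, i = e. Since h = i, h = e.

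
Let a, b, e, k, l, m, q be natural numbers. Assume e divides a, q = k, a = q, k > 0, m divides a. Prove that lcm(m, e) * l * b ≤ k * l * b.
Because a = q and q = k, a = k. From m divides a and e divides a, lcm(m, e) divides a. From a = k, lcm(m, e) divides k. Because k > 0, lcm(m, e) ≤ k. By multiplying by a non-negative, lcm(m, e) * l ≤ k * l. By multiplying by a non-negative, lcm(m, e) * l * b ≤ k * l * b.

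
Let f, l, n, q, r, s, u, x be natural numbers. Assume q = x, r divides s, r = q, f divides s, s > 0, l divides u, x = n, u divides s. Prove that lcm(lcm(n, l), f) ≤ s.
q = x and x = n, hence q = n. r = q, so r = n. Because r divides s, n divides s. l divides u and u divides s, thus l divides s. Since n divides s, lcm(n, l) divides s. From f divides s, lcm(lcm(n, l), f) divides s. s > 0, so lcm(lcm(n, l), f) ≤ s.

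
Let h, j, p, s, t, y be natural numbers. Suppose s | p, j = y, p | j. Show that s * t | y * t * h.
j = y and p | j, therefore p | y. Since s | p, s | y. Then s * t | y * t. Then s * t | y * t * h.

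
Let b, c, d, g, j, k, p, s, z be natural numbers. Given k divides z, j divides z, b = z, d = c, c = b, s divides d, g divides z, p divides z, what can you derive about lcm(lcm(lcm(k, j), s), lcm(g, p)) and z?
lcm(lcm(lcm(k, j), s), lcm(g, p)) divides z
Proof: k divides z and j divides z, so lcm(k, j) divides z. Since d = c and c = b, d = b. Since s divides d, s divides b. Since b = z, s divides z. Since lcm(k, j) divides z, lcm(lcm(k, j), s) divides z. Since g divides z and p divides z, lcm(g, p) divides z. lcm(lcm(k, j), s) divides z, so lcm(lcm(lcm(k, j), s), lcm(g, p)) divides z.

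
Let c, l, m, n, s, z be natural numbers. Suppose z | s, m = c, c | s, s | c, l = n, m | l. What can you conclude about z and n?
z | n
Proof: c | s and s | c, thus c = s. From m = c, m = s. Since l = n and m | l, m | n. m = s, so s | n. Since z | s, z | n.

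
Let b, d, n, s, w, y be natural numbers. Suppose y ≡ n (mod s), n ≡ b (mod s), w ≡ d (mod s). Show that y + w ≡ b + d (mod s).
y ≡ n (mod s) and n ≡ b (mod s), thus y ≡ b (mod s). Since w ≡ d (mod s), by adding congruences, y + w ≡ b + d (mod s).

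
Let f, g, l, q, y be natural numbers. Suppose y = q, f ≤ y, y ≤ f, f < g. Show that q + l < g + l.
f ≤ y and y ≤ f, hence f = y. f < g, so y < g. Since y = q, q < g. Then q + l < g + l.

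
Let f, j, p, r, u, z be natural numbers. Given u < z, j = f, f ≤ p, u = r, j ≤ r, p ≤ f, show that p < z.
Since f ≤ p and p ≤ f, f = p. Because j = f, j = p. Since j ≤ r, p ≤ r. u = r and u < z, thus r < z. Since p ≤ r, p < z.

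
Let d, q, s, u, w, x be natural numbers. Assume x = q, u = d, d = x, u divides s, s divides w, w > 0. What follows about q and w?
q ≤ w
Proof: u = d and d = x, therefore u = x. Because u divides s and s divides w, u divides w. u = x, so x divides w. w > 0, so x ≤ w. Since x = q, q ≤ w.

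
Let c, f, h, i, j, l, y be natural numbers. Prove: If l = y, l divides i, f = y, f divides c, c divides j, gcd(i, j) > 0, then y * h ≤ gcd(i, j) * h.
Since l = y and l divides i, y divides i. Since f divides c and c divides j, f divides j. f = y, so y divides j. Since y divides i, y divides gcd(i, j). gcd(i, j) > 0, so y ≤ gcd(i, j). By multiplying by a non-negative, y * h ≤ gcd(i, j) * h.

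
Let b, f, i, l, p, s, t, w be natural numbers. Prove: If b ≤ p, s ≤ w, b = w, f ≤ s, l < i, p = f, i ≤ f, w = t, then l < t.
f ≤ s and s ≤ w, hence f ≤ w. b = w and b ≤ p, so w ≤ p. From p = f, w ≤ f. Since f ≤ w, f = w. w = t, so f = t. Because l < i and i ≤ f, l < f. Since f = t, l < t.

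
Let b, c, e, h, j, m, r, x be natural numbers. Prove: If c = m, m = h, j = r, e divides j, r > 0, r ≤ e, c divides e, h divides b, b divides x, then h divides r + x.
From c = m and m = h, c = h. j = r and e divides j, hence e divides r. r > 0, so e ≤ r. From r ≤ e, e = r. Since c divides e, c divides r. Since c = h, h divides r. h divides b and b divides x, so h divides x. Since h divides r, h divides r + x.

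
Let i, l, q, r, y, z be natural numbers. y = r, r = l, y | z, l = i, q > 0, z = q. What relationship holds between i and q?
i ≤ q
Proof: y = r and r = l, thus y = l. z = q and y | z, hence y | q. y = l, so l | q. Since l = i, i | q. q > 0, so i ≤ q.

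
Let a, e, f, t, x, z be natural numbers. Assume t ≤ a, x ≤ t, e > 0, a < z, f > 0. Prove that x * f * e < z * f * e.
From x ≤ t and t ≤ a, x ≤ a. a < z, so x < z. Since f > 0, x * f < z * f. e > 0, so x * f * e < z * f * e.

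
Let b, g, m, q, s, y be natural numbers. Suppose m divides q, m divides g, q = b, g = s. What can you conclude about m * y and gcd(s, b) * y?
m * y divides gcd(s, b) * y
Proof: g = s and m divides g, therefore m divides s. q = b and m divides q, thus m divides b. Since m divides s, m divides gcd(s, b). Then m * y divides gcd(s, b) * y.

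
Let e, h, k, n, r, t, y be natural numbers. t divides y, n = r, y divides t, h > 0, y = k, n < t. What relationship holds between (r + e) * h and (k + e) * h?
(r + e) * h < (k + e) * h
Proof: t divides y and y divides t, hence t = y. y = k, so t = k. From n = r and n < t, r < t. t = k, so r < k. Then r + e < k + e. Because h > 0, by multiplying by a positive, (r + e) * h < (k + e) * h.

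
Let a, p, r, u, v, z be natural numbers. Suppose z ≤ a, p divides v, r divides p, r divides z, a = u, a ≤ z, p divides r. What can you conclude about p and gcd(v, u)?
p divides gcd(v, u)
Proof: Since r divides p and p divides r, r = p. z ≤ a and a ≤ z, therefore z = a. Since r divides z, r divides a. r = p, so p divides a. a = u, so p divides u. Since p divides v, p divides gcd(v, u).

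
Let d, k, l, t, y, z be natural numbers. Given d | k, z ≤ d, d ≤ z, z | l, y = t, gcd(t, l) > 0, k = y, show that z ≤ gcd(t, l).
k = y and y = t, so k = t. d ≤ z and z ≤ d, thus d = z. Since d | k, z | k. Since k = t, z | t. Since z | l, z | gcd(t, l). Since gcd(t, l) > 0, z ≤ gcd(t, l).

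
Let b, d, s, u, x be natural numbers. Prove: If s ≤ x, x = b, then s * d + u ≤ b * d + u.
x = b and s ≤ x, therefore s ≤ b. Then s * d ≤ b * d. Then s * d + u ≤ b * d + u.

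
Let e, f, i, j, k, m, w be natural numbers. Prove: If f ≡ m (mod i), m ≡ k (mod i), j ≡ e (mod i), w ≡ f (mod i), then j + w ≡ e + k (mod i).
Since w ≡ f (mod i) and f ≡ m (mod i), w ≡ m (mod i). m ≡ k (mod i), so w ≡ k (mod i). Using j ≡ e (mod i) and adding congruences, j + w ≡ e + k (mod i).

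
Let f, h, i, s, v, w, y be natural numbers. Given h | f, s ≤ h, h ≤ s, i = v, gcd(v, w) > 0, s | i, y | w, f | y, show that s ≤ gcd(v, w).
i = v and s | i, hence s | v. From h ≤ s and s ≤ h, h = s. From h | f and f | y, h | y. y | w, so h | w. h = s, so s | w. Since s | v, s | gcd(v, w). From gcd(v, w) > 0, s ≤ gcd(v, w).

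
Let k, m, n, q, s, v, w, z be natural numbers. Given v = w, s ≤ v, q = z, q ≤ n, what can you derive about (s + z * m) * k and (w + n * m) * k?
(s + z * m) * k ≤ (w + n * m) * k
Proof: From v = w and s ≤ v, s ≤ w. Since q = z and q ≤ n, z ≤ n. By multiplying by a non-negative, z * m ≤ n * m. s ≤ w, so s + z * m ≤ w + n * m. By multiplying by a non-negative, (s + z * m) * k ≤ (w + n * m) * k.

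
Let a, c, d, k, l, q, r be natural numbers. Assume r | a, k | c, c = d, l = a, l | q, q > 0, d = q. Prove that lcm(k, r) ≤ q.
Since c = d and d = q, c = q. k | c, so k | q. l = a and l | q, so a | q. Since r | a, r | q. Because k | q, lcm(k, r) | q. Because q > 0, lcm(k, r) ≤ q.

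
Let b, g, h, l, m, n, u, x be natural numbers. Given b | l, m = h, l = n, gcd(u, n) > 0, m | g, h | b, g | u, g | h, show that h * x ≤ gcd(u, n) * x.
m = h and m | g, so h | g. Since g | h, g = h. g | u, so h | u. Since h | b and b | l, h | l. l = n, so h | n. Because h | u, h | gcd(u, n). Since gcd(u, n) > 0, h ≤ gcd(u, n). Then h * x ≤ gcd(u, n) * x.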